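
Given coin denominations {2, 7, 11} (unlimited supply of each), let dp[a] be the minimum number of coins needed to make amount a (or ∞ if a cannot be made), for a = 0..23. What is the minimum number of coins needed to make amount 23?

 a  0  1  2  3  4  5  6  7  8  9 10 11 12 13 14 15 16 17 18 19 20 21 22 23
dp  0  -  1  -  2  -  3  1  4  2  5  1  6  2  2  3  3  4  2  5  3  3  2  4
(- denotes ∞ / unreachable)

4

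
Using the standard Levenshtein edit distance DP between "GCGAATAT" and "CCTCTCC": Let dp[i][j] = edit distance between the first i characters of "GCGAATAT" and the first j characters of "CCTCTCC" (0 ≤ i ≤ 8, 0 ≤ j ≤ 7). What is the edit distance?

6

   ''  C  C  T  C  T  C  C
''  0  1  2  3  4  5  6  7
 G  1  1  2  3  4  5  6  7
 C  2  1  1  2  3  4  5  6
 G  3  2  2  2  3  4  5  6
 A  4  3  3  3  3  4  5  6
 A  5  4  4  4  4  4  5  6
 T  6  5  5  4  5  4  5  6
 A  7  6  6  5  5  5  5  6
 T  8  7  7  6  6  5  6  6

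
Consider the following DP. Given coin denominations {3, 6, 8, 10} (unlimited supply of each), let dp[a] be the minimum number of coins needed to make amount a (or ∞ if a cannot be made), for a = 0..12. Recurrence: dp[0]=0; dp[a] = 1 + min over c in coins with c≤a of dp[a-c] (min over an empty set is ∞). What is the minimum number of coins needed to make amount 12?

2

 a  0  1  2  3  4  5  6  7  8  9 10 11 12
dp  0  -  -  1  -  -  1  -  1  2  1  2  2
(- denotes ∞ / unreachable)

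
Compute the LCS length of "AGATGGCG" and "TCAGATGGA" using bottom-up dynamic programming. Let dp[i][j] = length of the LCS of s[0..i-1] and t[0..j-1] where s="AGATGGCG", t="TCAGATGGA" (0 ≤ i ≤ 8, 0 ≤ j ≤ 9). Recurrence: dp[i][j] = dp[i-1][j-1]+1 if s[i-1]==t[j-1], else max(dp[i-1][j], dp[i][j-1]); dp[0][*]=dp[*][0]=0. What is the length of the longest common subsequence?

   ''  T  C  A  G  A  T  G  G  A
''  0  0  0  0  0  0  0  0  0  0
 A  0  0  0  1  1  1  1  1  1  1
 G  0  0  0  1  2  2  2  2  2  2
 A  0  0  0  1  2  3  3  3  3  3
 T  0  1  1  1  2  3  4  4  4  4
 G  0  1  1  1  2  3  4  5  5  5
 G  0  1  1  1  2  3  4  5  6  6
 C  0  1  2  2  2  3  4  5  6  6
 G  0  1  2  2  3  3  4  5  6  6

6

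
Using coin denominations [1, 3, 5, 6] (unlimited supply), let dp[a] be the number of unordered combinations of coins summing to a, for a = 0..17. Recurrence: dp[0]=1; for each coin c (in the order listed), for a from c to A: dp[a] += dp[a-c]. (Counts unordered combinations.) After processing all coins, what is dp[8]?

6

after  coin     0     1     2     3     4     5     6     7     8     9    10    11    12    13    14    15    16    17
          1     1     1     1     1     1     1     1     1     1     1     1     1     1     1     1     1     1     1
          3     1     1     1     2     2     2     3     3     3     4     4     4     5     5     5     6     6     6
          5     1     1     1     2     2     3     4     4     5     6     7     8     9    10    11    13    14    15
          6     1     1     1     2     2     3     5     5     6     8     9    11    14    15    17    21    23    26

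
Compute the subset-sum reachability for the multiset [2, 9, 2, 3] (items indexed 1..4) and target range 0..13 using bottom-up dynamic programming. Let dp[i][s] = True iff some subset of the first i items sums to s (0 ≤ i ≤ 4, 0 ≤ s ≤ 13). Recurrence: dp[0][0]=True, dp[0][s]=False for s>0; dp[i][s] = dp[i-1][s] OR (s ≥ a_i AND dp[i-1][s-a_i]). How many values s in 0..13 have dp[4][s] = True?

i\s   0   1   2   3   4   5   6   7   8   9  10  11  12  13
  0   T   F   F   F   F   F   F   F   F   F   F   F   F   F
  1   T   F   T   F   F   F   F   F   F   F   F   F   F   F
  2   T   F   T   F   F   F   F   F   F   T   F   T   F   F
  3   T   F   T   F   T   F   F   F   F   T   F   T   F   T
  4   T   F   T   T   T   T   F   T   F   T   F   T   T   T

10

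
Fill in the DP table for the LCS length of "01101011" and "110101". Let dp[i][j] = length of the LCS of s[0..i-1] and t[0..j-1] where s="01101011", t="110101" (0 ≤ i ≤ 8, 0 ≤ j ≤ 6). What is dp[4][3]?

3

   ''  1  1  0  1  0  1
''  0  0  0  0  0  0  0
 0  0  0  0  1  1  1  1
 1  0  1  1  1  2  2  2
 1  0  1  2  2  2  2  3
 0  0  1  2  3  3  3  3
 1  0  1  2  3  4  4  4
 0  0  1  2  3  4  5  5
 1  0  1  2  3  4  5  6
 1  0  1  2  3  4  5  6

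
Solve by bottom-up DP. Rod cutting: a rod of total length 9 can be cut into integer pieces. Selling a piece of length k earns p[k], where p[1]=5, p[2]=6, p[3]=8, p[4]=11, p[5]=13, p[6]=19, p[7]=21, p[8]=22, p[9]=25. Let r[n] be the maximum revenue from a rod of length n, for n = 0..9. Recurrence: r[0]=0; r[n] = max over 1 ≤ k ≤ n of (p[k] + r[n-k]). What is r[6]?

   n    0    1    2    3    4    5    6    7    8    9
r[n]    0    5   10   15   20   25   30   35   40   45

30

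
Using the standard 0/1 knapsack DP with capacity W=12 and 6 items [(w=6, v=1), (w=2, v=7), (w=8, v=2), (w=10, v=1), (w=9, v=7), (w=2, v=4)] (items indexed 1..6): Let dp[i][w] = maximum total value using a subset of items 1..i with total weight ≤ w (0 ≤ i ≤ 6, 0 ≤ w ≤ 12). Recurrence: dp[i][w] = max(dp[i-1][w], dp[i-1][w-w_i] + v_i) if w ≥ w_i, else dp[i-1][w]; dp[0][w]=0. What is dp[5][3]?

7

i\w   0   1   2   3   4   5   6   7   8   9  10  11  12
  0   0   0   0   0   0   0   0   0   0   0   0   0   0
  1   0   0   0   0   0   0   1   1   1   1   1   1   1
  2   0   0   7   7   7   7   7   7   8   8   8   8   8
  3   0   0   7   7   7   7   7   7   8   8   9   9   9
  4   0   0   7   7   7   7   7   7   8   8   9   9   9
  5   0   0   7   7   7   7   7   7   8   8   9  14  14
  6   0   0   7   7  11  11  11  11  11  11  12  14  14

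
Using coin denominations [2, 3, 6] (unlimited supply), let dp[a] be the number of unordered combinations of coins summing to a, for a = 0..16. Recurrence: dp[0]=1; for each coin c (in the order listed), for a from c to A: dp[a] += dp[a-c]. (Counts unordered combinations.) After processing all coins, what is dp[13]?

after  coin     0     1     2     3     4     5     6     7     8     9    10    11    12    13    14    15    16
          2     1     0     1     0     1     0     1     0     1     0     1     0     1     0     1     0     1
          3     1     0     1     1     1     1     2     1     2     2     2     2     3     2     3     3     3
          6     1     0     1     1     1     1     3     1     3     3     3     3     6     3     6     6     6

3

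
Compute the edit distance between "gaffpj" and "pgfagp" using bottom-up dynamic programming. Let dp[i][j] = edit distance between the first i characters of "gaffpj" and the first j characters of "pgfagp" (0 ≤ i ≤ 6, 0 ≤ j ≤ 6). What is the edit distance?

   ''  p  g  f  a  g  p
''  0  1  2  3  4  5  6
 g  1  1  1  2  3  4  5
 a  2  2  2  2  2  3  4
 f  3  3  3  2  3  3  4
 f  4  4  4  3  3  4  4
 p  5  4  5  4  4  4  4
 j  6  5  5  5  5  5  5

5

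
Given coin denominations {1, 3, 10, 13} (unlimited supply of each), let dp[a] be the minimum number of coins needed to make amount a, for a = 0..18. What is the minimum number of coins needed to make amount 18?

4

 a  0  1  2  3  4  5  6  7  8  9 10 11 12 13 14 15 16 17 18
dp  0  1  2  1  2  3  2  3  4  3  1  2  3  1  2  3  2  3  4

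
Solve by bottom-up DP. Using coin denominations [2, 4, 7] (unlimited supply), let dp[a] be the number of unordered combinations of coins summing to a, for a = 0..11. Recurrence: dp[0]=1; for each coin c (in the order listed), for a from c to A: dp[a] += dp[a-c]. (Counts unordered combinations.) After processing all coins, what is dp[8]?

3

after  coin     0     1     2     3     4     5     6     7     8     9    10    11
          2     1     0     1     0     1     0     1     0     1     0     1     0
          4     1     0     1     0     2     0     2     0     3     0     3     0
          7     1     0     1     0     2     0     2     1     3     1     3     2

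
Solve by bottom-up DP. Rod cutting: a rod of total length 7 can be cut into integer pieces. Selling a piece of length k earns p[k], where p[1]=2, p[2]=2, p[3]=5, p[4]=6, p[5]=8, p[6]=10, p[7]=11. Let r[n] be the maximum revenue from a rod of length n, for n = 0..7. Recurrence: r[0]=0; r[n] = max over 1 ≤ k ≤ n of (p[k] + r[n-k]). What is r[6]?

   n    0    1    2    3    4    5    6    7
r[n]    0    2    4    6    8   10   12   14

12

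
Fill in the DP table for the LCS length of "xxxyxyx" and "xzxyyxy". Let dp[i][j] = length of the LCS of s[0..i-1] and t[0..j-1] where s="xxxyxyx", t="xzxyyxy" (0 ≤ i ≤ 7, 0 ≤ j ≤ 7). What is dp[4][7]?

   ''  x  z  x  y  y  x  y
''  0  0  0  0  0  0  0  0
 x  0  1  1  1  1  1  1  1
 x  0  1  1  2  2  2  2  2
 x  0  1  1  2  2  2  3  3
 y  0  1  1  2  3  3  3  4
 x  0  1  1  2  3  3  4  4
 y  0  1  1  2  3  4  4  5
 x  0  1  1  2  3  4  5  5

4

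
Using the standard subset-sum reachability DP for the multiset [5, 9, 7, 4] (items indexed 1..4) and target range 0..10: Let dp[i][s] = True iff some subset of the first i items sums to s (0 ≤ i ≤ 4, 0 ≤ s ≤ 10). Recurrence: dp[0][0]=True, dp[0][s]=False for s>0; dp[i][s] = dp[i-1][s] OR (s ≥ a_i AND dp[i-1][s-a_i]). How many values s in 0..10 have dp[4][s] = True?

i\s   0   1   2   3   4   5   6   7   8   9  10
  0   T   F   F   F   F   F   F   F   F   F   F
  1   T   F   F   F   F   T   F   F   F   F   F
  2   T   F   F   F   F   T   F   F   F   T   F
  3   T   F   F   F   F   T   F   T   F   T   F
  4   T   F   F   F   T   T   F   T   F   T   F

5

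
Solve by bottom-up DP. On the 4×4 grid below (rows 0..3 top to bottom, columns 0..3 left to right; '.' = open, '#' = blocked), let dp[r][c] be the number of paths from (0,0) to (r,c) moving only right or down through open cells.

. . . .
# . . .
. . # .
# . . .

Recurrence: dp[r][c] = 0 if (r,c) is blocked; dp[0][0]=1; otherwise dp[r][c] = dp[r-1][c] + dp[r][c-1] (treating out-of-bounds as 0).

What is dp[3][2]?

r\c   0   1   2   3
  0   1   1   1   1
  1   0   1   2   3
  2   0   1   0   3
  3   0   1   1   4

1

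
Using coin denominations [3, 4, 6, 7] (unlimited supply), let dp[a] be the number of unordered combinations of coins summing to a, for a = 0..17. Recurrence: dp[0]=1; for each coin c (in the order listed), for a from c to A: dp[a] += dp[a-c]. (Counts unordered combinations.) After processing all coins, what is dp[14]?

after  coin     0     1     2     3     4     5     6     7     8     9    10    11    12    13    14    15    16    17
          3     1     0     0     1     0     0     1     0     0     1     0     0     1     0     0     1     0     0
          4     1     0     0     1     1     0     1     1     1     1     1     1     2     1     1     2     2     1
          6     1     0     0     1     1     0     2     1     1     2     2     1     4     2     2     4     4     2
          7     1     0     0     1     1     0     2     2     1     2     3     2     4     4     4     5     6     5

4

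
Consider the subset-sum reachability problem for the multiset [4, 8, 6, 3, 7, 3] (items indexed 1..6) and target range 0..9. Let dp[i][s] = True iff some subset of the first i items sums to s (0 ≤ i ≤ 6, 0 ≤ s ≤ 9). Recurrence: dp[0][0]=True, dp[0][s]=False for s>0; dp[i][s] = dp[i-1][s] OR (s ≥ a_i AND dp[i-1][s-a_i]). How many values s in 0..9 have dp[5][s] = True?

7

i\s   0   1   2   3   4   5   6   7   8   9
  0   T   F   F   F   F   F   F   F   F   F
  1   T   F   F   F   T   F   F   F   F   F
  2   T   F   F   F   T   F   F   F   T   F
  3   T   F   F   F   T   F   T   F   T   F
  4   T   F   F   T   T   F   T   T   T   T
  5   T   F   F   T   T   F   T   T   T   T
  6   T   F   F   T   T   F   T   T   T   T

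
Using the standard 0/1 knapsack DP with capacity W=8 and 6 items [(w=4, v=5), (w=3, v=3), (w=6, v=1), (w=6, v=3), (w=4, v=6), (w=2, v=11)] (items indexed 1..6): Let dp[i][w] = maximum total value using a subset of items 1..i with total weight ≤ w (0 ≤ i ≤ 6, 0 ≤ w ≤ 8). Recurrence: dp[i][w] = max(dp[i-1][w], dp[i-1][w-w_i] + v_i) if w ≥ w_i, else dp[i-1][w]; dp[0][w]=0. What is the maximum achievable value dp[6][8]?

17

i\w   0   1   2   3   4   5   6   7   8
  0   0   0   0   0   0   0   0   0   0
  1   0   0   0   0   5   5   5   5   5
  2   0   0   0   3   5   5   5   8   8
  3   0   0   0   3   5   5   5   8   8
  4   0   0   0   3   5   5   5   8   8
  5   0   0   0   3   6   6   6   9  11
  6   0   0  11  11  11  14  17  17  17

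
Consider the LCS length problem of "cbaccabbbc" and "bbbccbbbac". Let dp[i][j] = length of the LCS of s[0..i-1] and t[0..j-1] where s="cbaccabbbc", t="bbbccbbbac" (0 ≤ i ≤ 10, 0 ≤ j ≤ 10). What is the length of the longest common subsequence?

7

   ''  b  b  b  c  c  b  b  b  a  c
''  0  0  0  0  0  0  0  0  0  0  0
 c  0  0  0  0  1  1  1  1  1  1  1
 b  0  1  1  1  1  1  2  2  2  2  2
 a  0  1  1  1  1  1  2  2  2  3  3
 c  0  1  1  1  2  2  2  2  2  3  4
 c  0  1  1  1  2  3  3  3  3  3  4
 a  0  1  1  1  2  3  3  3  3  4  4
 b  0  1  2  2  2  3  4  4  4  4  4
 b  0  1  2  3  3  3  4  5  5  5  5
 b  0  1  2  3  3  3  4  5  6  6  6
 c  0  1  2  3  4  4  4  5  6  6  7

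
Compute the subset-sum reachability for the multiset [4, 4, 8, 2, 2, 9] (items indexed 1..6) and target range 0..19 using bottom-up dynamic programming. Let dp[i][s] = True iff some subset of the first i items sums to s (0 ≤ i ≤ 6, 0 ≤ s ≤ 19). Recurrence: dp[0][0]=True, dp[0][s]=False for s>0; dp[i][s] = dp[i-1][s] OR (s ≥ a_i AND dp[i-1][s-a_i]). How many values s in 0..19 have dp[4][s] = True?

i\s   0   1   2   3   4   5   6   7   8   9  10  11  12  13  14  15  16  17  18  19
  0   T   F   F   F   F   F   F   F   F   F   F   F   F   F   F   F   F   F   F   F
  1   T   F   F   F   T   F   F   F   F   F   F   F   F   F   F   F   F   F   F   F
  2   T   F   F   F   T   F   F   F   T   F   F   F   F   F   F   F   F   F   F   F
  3   T   F   F   F   T   F   F   F   T   F   F   F   T   F   F   F   T   F   F   F
  4   T   F   T   F   T   F   T   F   T   F   T   F   T   F   T   F   T   F   T   F
  5   T   F   T   F   T   F   T   F   T   F   T   F   T   F   T   F   T   F   T   F
  6   T   F   T   F   T   F   T   F   T   T   T   T   T   T   T   T   T   T   T   T

10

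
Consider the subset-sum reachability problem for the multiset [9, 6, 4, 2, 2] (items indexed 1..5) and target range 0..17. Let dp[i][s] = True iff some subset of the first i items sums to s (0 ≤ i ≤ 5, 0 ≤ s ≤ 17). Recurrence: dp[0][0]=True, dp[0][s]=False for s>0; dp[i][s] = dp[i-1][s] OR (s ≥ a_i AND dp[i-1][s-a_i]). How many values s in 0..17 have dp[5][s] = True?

13

i\s   0   1   2   3   4   5   6   7   8   9  10  11  12  13  14  15  16  17
  0   T   F   F   F   F   F   F   F   F   F   F   F   F   F   F   F   F   F
  1   T   F   F   F   F   F   F   F   F   T   F   F   F   F   F   F   F   F
  2   T   F   F   F   F   F   T   F   F   T   F   F   F   F   F   T   F   F
  3   T   F   F   F   T   F   T   F   F   T   T   F   F   T   F   T   F   F
  4   T   F   T   F   T   F   T   F   T   T   T   T   T   T   F   T   F   T
  5   T   F   T   F   T   F   T   F   T   T   T   T   T   T   T   T   F   T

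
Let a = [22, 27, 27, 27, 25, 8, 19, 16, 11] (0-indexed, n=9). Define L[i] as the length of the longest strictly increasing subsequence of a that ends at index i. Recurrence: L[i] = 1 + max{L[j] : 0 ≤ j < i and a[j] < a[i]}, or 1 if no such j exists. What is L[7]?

   i    0    1    2    3    4    5    6    7    8
a[i]   22   27   27   27   25    8   19   16   11
L[i]    1    2    2    2    2    1    2    2    2

2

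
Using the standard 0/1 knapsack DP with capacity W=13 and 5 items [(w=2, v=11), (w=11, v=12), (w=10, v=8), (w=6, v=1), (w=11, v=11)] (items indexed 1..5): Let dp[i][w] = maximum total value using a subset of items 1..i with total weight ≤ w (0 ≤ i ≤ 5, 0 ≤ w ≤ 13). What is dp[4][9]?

i\w   0   1   2   3   4   5   6   7   8   9  10  11  12  13
  0   0   0   0   0   0   0   0   0   0   0   0   0   0   0
  1   0   0  11  11  11  11  11  11  11  11  11  11  11  11
  2   0   0  11  11  11  11  11  11  11  11  11  12  12  23
  3   0   0  11  11  11  11  11  11  11  11  11  12  19  23
  4   0   0  11  11  11  11  11  11  12  12  12  12  19  23
  5   0   0  11  11  11  11  11  11  12  12  12  12  19  23

12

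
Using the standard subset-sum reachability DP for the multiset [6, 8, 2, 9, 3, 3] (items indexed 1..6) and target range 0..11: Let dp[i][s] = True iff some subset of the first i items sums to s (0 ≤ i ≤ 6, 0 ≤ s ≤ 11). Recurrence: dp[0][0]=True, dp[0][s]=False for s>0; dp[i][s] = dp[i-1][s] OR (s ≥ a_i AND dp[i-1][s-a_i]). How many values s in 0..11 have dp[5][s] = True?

i\s   0   1   2   3   4   5   6   7   8   9  10  11
  0   T   F   F   F   F   F   F   F   F   F   F   F
  1   T   F   F   F   F   F   T   F   F   F   F   F
  2   T   F   F   F   F   F   T   F   T   F   F   F
  3   T   F   T   F   F   F   T   F   T   F   T   F
  4   T   F   T   F   F   F   T   F   T   T   T   T
  5   T   F   T   T   F   T   T   F   T   T   T   T
  6   T   F   T   T   F   T   T   F   T   T   T   T

9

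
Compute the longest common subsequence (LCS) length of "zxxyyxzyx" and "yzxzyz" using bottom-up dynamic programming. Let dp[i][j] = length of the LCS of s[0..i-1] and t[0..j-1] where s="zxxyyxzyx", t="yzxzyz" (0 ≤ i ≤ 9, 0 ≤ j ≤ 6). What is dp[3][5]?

2

   ''  y  z  x  z  y  z
''  0  0  0  0  0  0  0
 z  0  0  1  1  1  1  1
 x  0  0  1  2  2  2  2
 x  0  0  1  2  2  2  2
 y  0  1  1  2  2  3  3
 y  0  1  1  2  2  3  3
 x  0  1  1  2  2  3  3
 z  0  1  2  2  3  3  4
 y  0  1  2  2  3  4  4
 x  0  1  2  3  3  4  4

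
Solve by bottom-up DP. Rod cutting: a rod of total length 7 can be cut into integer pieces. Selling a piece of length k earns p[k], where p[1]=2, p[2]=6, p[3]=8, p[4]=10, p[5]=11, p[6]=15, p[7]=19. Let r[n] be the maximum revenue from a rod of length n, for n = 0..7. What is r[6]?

   n    0    1    2    3    4    5    6    7
r[n]    0    2    6    8   12   14   18   20

18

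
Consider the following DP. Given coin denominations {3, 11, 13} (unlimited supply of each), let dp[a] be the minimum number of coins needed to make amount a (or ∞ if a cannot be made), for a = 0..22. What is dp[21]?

 a  0  1  2  3  4  5  6  7  8  9 10 11 12 13 14 15 16 17 18 19 20 21 22
dp  0  -  -  1  -  -  2  -  -  3  -  1  4  1  2  5  2  3  6  3  4  7  2
(- denotes ∞ / unreachable)

7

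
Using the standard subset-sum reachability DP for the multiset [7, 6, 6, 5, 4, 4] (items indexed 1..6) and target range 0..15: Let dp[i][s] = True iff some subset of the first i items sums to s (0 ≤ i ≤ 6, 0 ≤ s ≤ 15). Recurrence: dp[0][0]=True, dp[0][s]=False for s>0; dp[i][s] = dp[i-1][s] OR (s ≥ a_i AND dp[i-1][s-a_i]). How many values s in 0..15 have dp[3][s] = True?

5

i\s   0   1   2   3   4   5   6   7   8   9  10  11  12  13  14  15
  0   T   F   F   F   F   F   F   F   F   F   F   F   F   F   F   F
  1   T   F   F   F   F   F   F   T   F   F   F   F   F   F   F   F
  2   T   F   F   F   F   F   T   T   F   F   F   F   F   T   F   F
  3   T   F   F   F   F   F   T   T   F   F   F   F   T   T   F   F
  4   T   F   F   F   F   T   T   T   F   F   F   T   T   T   F   F
  5   T   F   F   F   T   T   T   T   F   T   T   T   T   T   F   T
  6   T   F   F   F   T   T   T   T   T   T   T   T   T   T   T   T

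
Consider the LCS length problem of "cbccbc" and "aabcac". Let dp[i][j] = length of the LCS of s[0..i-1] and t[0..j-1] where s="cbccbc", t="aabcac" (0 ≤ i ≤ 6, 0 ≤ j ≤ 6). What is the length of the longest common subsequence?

3

   ''  a  a  b  c  a  c
''  0  0  0  0  0  0  0
 c  0  0  0  0  1  1  1
 b  0  0  0  1  1  1  1
 c  0  0  0  1  2  2  2
 c  0  0  0  1  2  2  3
 b  0  0  0  1  2  2  3
 c  0  0  0  1  2  2  3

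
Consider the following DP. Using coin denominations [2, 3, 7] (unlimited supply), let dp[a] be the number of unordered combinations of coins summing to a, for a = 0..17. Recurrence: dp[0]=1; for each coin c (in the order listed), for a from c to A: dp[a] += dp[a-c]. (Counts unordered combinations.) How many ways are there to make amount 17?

6

after  coin     0     1     2     3     4     5     6     7     8     9    10    11    12    13    14    15    16    17
          2     1     0     1     0     1     0     1     0     1     0     1     0     1     0     1     0     1     0
          3     1     0     1     1     1     1     2     1     2     2     2     2     3     2     3     3     3     3
          7     1     0     1     1     1     1     2     2     2     3     3     3     4     4     5     5     6     6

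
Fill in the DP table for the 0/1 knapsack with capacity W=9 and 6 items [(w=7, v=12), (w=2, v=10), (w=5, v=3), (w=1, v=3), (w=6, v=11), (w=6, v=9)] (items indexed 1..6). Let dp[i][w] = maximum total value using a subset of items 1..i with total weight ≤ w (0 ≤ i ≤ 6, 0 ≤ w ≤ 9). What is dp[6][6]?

13

i\w   0   1   2   3   4   5   6   7   8   9
  0   0   0   0   0   0   0   0   0   0   0
  1   0   0   0   0   0   0   0  12  12  12
  2   0   0  10  10  10  10  10  12  12  22
  3   0   0  10  10  10  10  10  13  13  22
  4   0   3  10  13  13  13  13  13  16  22
  5   0   3  10  13  13  13  13  14  21  24
  6   0   3  10  13  13  13  13  14  21  24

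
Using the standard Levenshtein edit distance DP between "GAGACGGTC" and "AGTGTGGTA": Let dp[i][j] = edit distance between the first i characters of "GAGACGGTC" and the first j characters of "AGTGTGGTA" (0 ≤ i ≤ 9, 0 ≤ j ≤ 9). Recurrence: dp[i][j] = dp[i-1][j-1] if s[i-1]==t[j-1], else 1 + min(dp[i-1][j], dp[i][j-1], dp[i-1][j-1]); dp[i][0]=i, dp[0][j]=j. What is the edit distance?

   ''  A  G  T  G  T  G  G  T  A
''  0  1  2  3  4  5  6  7  8  9
 G  1  1  1  2  3  4  5  6  7  8
 A  2  1  2  2  3  4  5  6  7  7
 G  3  2  1  2  2  3  4  5  6  7
 A  4  3  2  2  3  3  4  5  6  6
 C  5  4  3  3  3  4  4  5  6  7
 G  6  5  4  4  3  4  4  4  5  6
 G  7  6  5  5  4  4  4  4  5  6
 T  8  7  6  5  5  4  5  5  4  5
 C  9  8  7  6  6  5  5  6  5  5

5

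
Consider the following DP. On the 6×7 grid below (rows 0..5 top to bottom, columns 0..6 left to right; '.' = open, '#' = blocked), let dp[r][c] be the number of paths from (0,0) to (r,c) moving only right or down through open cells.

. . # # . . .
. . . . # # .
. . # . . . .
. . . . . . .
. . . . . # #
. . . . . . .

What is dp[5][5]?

53

r\c   0   1   2   3   4   5   6
  0   1   1   0   0   0   0   0
  1   1   2   2   2   0   0   0
  2   1   3   0   2   2   2   2
  3   1   4   4   6   8  10  12
  4   1   5   9  15  23   0   0
  5   1   6  15  30  53  53  53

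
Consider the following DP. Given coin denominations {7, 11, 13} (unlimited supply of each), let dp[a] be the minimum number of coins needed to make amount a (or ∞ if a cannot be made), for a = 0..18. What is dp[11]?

1

 a  0  1  2  3  4  5  6  7  8  9 10 11 12 13 14 15 16 17 18
dp  0  -  -  -  -  -  -  1  -  -  -  1  -  1  2  -  -  -  2
(- denotes ∞ / unreachable)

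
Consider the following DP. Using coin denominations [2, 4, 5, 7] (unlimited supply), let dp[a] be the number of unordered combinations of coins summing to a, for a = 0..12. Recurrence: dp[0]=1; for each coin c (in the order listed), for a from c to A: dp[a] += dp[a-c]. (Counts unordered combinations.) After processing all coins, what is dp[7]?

after  coin     0     1     2     3     4     5     6     7     8     9    10    11    12
          2     1     0     1     0     1     0     1     0     1     0     1     0     1
          4     1     0     1     0     2     0     2     0     3     0     3     0     4
          5     1     0     1     0     2     1     2     1     3     2     4     2     5
          7     1     0     1     0     2     1     2     2     3     3     4     4     6

2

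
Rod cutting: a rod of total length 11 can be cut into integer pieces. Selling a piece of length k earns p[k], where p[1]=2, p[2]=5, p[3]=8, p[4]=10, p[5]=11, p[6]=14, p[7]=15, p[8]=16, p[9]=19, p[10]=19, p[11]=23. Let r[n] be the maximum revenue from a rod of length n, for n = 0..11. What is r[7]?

18

   n    0    1    2    3    4    5    6    7    8    9   10   11
r[n]    0    2    5    8   10   13   16   18   21   24   26   29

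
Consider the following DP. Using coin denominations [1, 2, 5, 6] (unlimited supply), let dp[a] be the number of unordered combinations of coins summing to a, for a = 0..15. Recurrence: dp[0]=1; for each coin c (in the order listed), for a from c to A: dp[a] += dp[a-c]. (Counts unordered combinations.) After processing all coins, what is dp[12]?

19

after  coin     0     1     2     3     4     5     6     7     8     9    10    11    12    13    14    15
          1     1     1     1     1     1     1     1     1     1     1     1     1     1     1     1     1
          2     1     1     2     2     3     3     4     4     5     5     6     6     7     7     8     8
          5     1     1     2     2     3     4     5     6     7     8    10    11    13    14    16    18
          6     1     1     2     2     3     4     6     7     9    10    13    15    19    21    25    28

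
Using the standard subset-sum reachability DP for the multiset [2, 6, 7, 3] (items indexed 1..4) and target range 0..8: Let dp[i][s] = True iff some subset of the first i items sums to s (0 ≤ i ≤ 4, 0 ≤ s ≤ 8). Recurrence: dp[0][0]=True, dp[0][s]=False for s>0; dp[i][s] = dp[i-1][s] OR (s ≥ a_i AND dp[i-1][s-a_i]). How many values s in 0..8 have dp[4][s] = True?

i\s   0   1   2   3   4   5   6   7   8
  0   T   F   F   F   F   F   F   F   F
  1   T   F   T   F   F   F   F   F   F
  2   T   F   T   F   F   F   T   F   T
  3   T   F   T   F   F   F   T   T   T
  4   T   F   T   T   F   T   T   T   T

7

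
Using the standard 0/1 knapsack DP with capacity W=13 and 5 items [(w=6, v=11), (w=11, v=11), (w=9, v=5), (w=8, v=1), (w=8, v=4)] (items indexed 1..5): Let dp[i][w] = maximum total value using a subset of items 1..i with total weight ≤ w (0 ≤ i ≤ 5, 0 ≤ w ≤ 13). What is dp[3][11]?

i\w   0   1   2   3   4   5   6   7   8   9  10  11  12  13
  0   0   0   0   0   0   0   0   0   0   0   0   0   0   0
  1   0   0   0   0   0   0  11  11  11  11  11  11  11  11
  2   0   0   0   0   0   0  11  11  11  11  11  11  11  11
  3   0   0   0   0   0   0  11  11  11  11  11  11  11  11
  4   0   0   0   0   0   0  11  11  11  11  11  11  11  11
  5   0   0   0   0   0   0  11  11  11  11  11  11  11  11

11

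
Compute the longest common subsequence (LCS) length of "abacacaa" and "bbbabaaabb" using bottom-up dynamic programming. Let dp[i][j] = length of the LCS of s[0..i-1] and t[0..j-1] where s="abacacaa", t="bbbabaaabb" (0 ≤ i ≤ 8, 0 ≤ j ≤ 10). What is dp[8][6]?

   ''  b  b  b  a  b  a  a  a  b  b
''  0  0  0  0  0  0  0  0  0  0  0
 a  0  0  0  0  1  1  1  1  1  1  1
 b  0  1  1  1  1  2  2  2  2  2  2
 a  0  1  1  1  2  2  3  3  3  3  3
 c  0  1  1  1  2  2  3  3  3  3  3
 a  0  1  1  1  2  2  3  4  4  4  4
 c  0  1  1  1  2  2  3  4  4  4  4
 a  0  1  1  1  2  2  3  4  5  5  5
 a  0  1  1  1  2  2  3  4  5  5  5

3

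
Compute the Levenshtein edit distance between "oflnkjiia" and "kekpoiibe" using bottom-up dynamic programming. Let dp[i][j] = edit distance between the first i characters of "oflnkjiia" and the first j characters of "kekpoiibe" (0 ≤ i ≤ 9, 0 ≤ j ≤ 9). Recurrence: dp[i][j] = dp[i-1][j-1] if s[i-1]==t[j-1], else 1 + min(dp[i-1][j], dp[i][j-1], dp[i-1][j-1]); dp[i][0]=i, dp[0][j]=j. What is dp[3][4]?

4

   ''  k  e  k  p  o  i  i  b  e
''  0  1  2  3  4  5  6  7  8  9
 o  1  1  2  3  4  4  5  6  7  8
 f  2  2  2  3  4  5  5  6  7  8
 l  3  3  3  3  4  5  6  6  7  8
 n  4  4  4  4  4  5  6  7  7  8
 k  5  4  5  4  5  5  6  7  8  8
 j  6  5  5  5  5  6  6  7  8  9
 i  7  6  6  6  6  6  6  6  7  8
 i  8  7  7  7  7  7  6  6  7  8
 a  9  8  8  8  8  8  7  7  7  8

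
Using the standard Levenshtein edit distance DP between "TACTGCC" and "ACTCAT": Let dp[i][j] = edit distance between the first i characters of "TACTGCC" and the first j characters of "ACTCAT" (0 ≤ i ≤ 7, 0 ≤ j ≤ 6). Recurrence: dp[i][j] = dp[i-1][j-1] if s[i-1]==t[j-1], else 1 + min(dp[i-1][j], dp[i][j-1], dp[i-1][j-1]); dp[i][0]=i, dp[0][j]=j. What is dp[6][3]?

3

   ''  A  C  T  C  A  T
''  0  1  2  3  4  5  6
 T  1  1  2  2  3  4  5
 A  2  1  2  3  3  3  4
 C  3  2  1  2  3  4  4
 T  4  3  2  1  2  3  4
 G  5  4  3  2  2  3  4
 C  6  5  4  3  2  3  4
 C  7  6  5  4  3  3  4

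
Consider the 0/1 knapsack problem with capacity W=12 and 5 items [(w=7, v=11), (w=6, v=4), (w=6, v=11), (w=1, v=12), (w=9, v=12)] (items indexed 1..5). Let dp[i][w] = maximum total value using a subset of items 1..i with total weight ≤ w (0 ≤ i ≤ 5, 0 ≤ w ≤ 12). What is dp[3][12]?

i\w   0   1   2   3   4   5   6   7   8   9  10  11  12
  0   0   0   0   0   0   0   0   0   0   0   0   0   0
  1   0   0   0   0   0   0   0  11  11  11  11  11  11
  2   0   0   0   0   0   0   4  11  11  11  11  11  11
  3   0   0   0   0   0   0  11  11  11  11  11  11  15
  4   0  12  12  12  12  12  12  23  23  23  23  23  23
  5   0  12  12  12  12  12  12  23  23  23  24  24  24

15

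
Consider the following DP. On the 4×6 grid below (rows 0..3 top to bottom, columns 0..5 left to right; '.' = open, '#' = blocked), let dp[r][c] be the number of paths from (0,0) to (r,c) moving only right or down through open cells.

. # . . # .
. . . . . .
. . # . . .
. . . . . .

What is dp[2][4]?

r\c   0   1   2   3   4   5
  0   1   0   0   0   0   0
  1   1   1   1   1   1   1
  2   1   2   0   1   2   3
  3   1   3   3   4   6   9

2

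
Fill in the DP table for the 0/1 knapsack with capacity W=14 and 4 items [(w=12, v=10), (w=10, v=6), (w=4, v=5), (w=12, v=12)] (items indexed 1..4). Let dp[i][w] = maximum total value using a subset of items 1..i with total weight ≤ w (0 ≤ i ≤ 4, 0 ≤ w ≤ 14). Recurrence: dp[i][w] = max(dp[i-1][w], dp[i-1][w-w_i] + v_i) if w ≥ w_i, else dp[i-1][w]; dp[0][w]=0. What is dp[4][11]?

i\w   0   1   2   3   4   5   6   7   8   9  10  11  12  13  14
  0   0   0   0   0   0   0   0   0   0   0   0   0   0   0   0
  1   0   0   0   0   0   0   0   0   0   0   0   0  10  10  10
  2   0   0   0   0   0   0   0   0   0   0   6   6  10  10  10
  3   0   0   0   0   5   5   5   5   5   5   6   6  10  10  11
  4   0   0   0   0   5   5   5   5   5   5   6   6  12  12  12

6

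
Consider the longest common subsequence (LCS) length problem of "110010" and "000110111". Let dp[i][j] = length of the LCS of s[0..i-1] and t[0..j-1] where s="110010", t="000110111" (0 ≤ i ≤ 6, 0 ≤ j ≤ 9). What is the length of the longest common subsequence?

4

   ''  0  0  0  1  1  0  1  1  1
''  0  0  0  0  0  0  0  0  0  0
 1  0  0  0  0  1  1  1  1  1  1
 1  0  0  0  0  1  2  2  2  2  2
 0  0  1  1  1  1  2  3  3  3  3
 0  0  1  2  2  2  2  3  3  3  3
 1  0  1  2  2  3  3  3  4  4  4
 0  0  1  2  3  3  3  4  4  4  4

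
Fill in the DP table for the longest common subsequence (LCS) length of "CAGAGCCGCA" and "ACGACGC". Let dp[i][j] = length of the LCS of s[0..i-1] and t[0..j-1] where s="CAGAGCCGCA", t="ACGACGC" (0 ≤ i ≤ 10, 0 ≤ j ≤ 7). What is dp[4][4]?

3

   ''  A  C  G  A  C  G  C
''  0  0  0  0  0  0  0  0
 C  0  0  1  1  1  1  1  1
 A  0  1  1  1  2  2  2  2
 G  0  1  1  2  2  2  3  3
 A  0  1  1  2  3  3  3  3
 G  0  1  1  2  3  3  4  4
 C  0  1  2  2  3  4  4  5
 C  0  1  2  2  3  4  4  5
 G  0  1  2  3  3  4  5  5
 C  0  1  2  3  3  4  5  6
 A  0  1  2  3  4  4  5  6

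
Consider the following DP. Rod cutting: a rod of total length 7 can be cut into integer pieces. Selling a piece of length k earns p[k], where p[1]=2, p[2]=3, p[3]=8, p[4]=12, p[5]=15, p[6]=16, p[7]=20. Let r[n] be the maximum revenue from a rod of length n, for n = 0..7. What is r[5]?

15

   n    0    1    2    3    4    5    6    7
r[n]    0    2    4    8   12   15   17   20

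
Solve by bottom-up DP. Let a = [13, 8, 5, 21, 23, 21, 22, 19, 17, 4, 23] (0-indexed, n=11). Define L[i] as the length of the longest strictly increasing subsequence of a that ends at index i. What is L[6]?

   i    0    1    2    3    4    5    6    7    8    9   10
a[i]   13    8    5   21   23   21   22   19   17    4   23
L[i]    1    1    1    2    3    2    3    2    2    1    4

3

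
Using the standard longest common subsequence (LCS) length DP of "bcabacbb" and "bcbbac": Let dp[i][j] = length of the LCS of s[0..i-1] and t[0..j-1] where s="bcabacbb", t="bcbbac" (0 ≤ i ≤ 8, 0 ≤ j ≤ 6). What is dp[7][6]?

   ''  b  c  b  b  a  c
''  0  0  0  0  0  0  0
 b  0  1  1  1  1  1  1
 c  0  1  2  2  2  2  2
 a  0  1  2  2  2  3  3
 b  0  1  2  3  3  3  3
 a  0  1  2  3  3  4  4
 c  0  1  2  3  3  4  5
 b  0  1  2  3  4  4  5
 b  0  1  2  3  4  4  5

5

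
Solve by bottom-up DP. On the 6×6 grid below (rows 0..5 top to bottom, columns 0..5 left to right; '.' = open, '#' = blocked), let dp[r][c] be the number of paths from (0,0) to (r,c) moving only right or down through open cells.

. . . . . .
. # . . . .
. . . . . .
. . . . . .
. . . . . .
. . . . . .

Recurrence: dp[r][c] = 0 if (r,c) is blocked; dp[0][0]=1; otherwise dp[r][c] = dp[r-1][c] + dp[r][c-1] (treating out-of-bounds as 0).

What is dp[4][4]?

30

r\c   0   1   2   3   4   5
  0   1   1   1   1   1   1
  1   1   0   1   2   3   4
  2   1   1   2   4   7  11
  3   1   2   4   8  15  26
  4   1   3   7  15  30  56
  5   1   4  11  26  56 112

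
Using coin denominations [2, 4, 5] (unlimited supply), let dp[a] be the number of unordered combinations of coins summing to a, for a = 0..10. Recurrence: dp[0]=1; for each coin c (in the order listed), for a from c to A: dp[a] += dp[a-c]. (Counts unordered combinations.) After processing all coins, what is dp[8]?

3

after  coin     0     1     2     3     4     5     6     7     8     9    10
          2     1     0     1     0     1     0     1     0     1     0     1
          4     1     0     1     0     2     0     2     0     3     0     3
          5     1     0     1     0     2     1     2     1     3     2     4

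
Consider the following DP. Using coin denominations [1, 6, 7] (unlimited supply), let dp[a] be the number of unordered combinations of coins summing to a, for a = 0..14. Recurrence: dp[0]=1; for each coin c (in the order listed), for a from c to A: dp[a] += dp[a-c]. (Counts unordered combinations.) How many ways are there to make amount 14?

6

after  coin     0     1     2     3     4     5     6     7     8     9    10    11    12    13    14
          1     1     1     1     1     1     1     1     1     1     1     1     1     1     1     1
          6     1     1     1     1     1     1     2     2     2     2     2     2     3     3     3
          7     1     1     1     1     1     1     2     3     3     3     3     3     4     5     6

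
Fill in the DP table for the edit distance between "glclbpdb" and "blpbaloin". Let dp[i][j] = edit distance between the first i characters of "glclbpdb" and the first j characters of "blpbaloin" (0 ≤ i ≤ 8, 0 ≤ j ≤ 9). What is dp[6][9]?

7

   ''  b  l  p  b  a  l  o  i  n
''  0  1  2  3  4  5  6  7  8  9
 g  1  1  2  3  4  5  6  7  8  9
 l  2  2  1  2  3  4  5  6  7  8
 c  3  3  2  2  3  4  5  6  7  8
 l  4  4  3  3  3  4  4  5  6  7
 b  5  4  4  4  3  4  5  5  6  7
 p  6  5  5  4  4  4  5  6  6  7
 d  7  6  6  5  5  5  5  6  7  7
 b  8  7  7  6  5  6  6  6  7  8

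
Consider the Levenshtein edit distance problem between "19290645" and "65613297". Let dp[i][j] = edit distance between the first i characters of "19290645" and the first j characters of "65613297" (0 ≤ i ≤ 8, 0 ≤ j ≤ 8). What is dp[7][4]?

6

   ''  6  5  6  1  3  2  9  7
''  0  1  2  3  4  5  6  7  8
 1  1  1  2  3  3  4  5  6  7
 9  2  2  2  3  4  4  5  5  6
 2  3  3  3  3  4  5  4  5  6
 9  4  4  4  4  4  5  5  4  5
 0  5  5  5  5  5  5  6  5  5
 6  6  5  6  5  6  6  6  6  6
 4  7  6  6  6  6  7  7  7  7
 5  8  7  6  7  7  7  8  8  8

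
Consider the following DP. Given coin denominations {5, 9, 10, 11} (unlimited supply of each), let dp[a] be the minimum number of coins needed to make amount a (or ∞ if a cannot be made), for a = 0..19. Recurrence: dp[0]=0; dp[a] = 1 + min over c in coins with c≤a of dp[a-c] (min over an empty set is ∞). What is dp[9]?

 a  0  1  2  3  4  5  6  7  8  9 10 11 12 13 14 15 16 17 18 19
dp  0  -  -  -  -  1  -  -  -  1  1  1  -  -  2  2  2  -  2  2
(- denotes ∞ / unreachable)

1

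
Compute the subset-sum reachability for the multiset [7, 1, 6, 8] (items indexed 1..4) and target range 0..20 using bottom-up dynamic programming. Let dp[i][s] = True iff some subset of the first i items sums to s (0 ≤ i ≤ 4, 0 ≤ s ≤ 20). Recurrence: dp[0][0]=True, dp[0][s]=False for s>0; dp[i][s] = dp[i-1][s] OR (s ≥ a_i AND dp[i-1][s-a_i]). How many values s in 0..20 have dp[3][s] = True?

i\s   0   1   2   3   4   5   6   7   8   9  10  11  12  13  14  15  16  17  18  19  20
  0   T   F   F   F   F   F   F   F   F   F   F   F   F   F   F   F   F   F   F   F   F
  1   T   F   F   F   F   F   F   T   F   F   F   F   F   F   F   F   F   F   F   F   F
  2   T   T   F   F   F   F   F   T   T   F   F   F   F   F   F   F   F   F   F   F   F
  3   T   T   F   F   F   F   T   T   T   F   F   F   F   T   T   F   F   F   F   F   F
  4   T   T   F   F   F   F   T   T   T   T   F   F   F   T   T   T   T   F   F   F   F

7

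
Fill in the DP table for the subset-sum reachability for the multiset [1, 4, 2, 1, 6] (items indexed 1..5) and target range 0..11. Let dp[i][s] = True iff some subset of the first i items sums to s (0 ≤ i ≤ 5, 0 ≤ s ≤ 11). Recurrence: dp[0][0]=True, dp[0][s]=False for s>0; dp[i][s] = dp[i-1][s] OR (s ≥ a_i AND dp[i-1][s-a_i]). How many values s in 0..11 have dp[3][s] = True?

8

i\s   0   1   2   3   4   5   6   7   8   9  10  11
  0   T   F   F   F   F   F   F   F   F   F   F   F
  1   T   T   F   F   F   F   F   F   F   F   F   F
  2   T   T   F   F   T   T   F   F   F   F   F   F
  3   T   T   T   T   T   T   T   T   F   F   F   F
  4   T   T   T   T   T   T   T   T   T   F   F   F
  5   T   T   T   T   T   T   T   T   T   T   T   T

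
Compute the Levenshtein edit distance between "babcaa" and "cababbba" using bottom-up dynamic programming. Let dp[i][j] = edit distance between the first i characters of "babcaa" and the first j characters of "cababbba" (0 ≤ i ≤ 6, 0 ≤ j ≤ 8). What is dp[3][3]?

1

   ''  c  a  b  a  b  b  b  a
''  0  1  2  3  4  5  6  7  8
 b  1  1  2  2  3  4  5  6  7
 a  2  2  1  2  2  3  4  5  6
 b  3  3  2  1  2  2  3  4  5
 c  4  3  3  2  2  3  3  4  5
 a  5  4  3  3  2  3  4  4  4
 a  6  5  4  4  3  3  4  5  4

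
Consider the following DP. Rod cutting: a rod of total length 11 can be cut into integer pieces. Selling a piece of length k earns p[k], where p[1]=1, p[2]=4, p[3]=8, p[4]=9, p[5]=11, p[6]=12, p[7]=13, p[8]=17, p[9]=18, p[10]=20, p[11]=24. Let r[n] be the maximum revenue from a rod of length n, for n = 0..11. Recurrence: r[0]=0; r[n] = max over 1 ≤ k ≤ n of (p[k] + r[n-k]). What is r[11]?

   n    0    1    2    3    4    5    6    7    8    9   10   11
r[n]    0    1    4    8    9   12   16   17   20   24   25   28

28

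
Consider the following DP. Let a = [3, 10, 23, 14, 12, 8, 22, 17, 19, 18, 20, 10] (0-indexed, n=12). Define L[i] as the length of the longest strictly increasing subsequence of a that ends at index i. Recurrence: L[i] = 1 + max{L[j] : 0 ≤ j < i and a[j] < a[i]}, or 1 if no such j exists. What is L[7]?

   i    0    1    2    3    4    5    6    7    8    9   10   11
a[i]    3   10   23   14   12    8   22   17   19   18   20   10
L[i]    1    2    3    3    3    2    4    4    5    5    6    3

4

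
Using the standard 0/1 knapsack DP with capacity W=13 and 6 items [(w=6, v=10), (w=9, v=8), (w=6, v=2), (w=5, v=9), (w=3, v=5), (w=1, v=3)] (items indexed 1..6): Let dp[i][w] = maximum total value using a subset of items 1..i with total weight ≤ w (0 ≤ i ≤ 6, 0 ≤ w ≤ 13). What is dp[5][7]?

10

i\w   0   1   2   3   4   5   6   7   8   9  10  11  12  13
  0   0   0   0   0   0   0   0   0   0   0   0   0   0   0
  1   0   0   0   0   0   0  10  10  10  10  10  10  10  10
  2   0   0   0   0   0   0  10  10  10  10  10  10  10  10
  3   0   0   0   0   0   0  10  10  10  10  10  10  12  12
  4   0   0   0   0   0   9  10  10  10  10  10  19  19  19
  5   0   0   0   5   5   9  10  10  14  15  15  19  19  19
  6   0   3   3   5   8   9  12  13  14  17  18  19  22  22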